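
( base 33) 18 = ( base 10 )41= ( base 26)1f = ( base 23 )1I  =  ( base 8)51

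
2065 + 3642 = 5707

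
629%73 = 45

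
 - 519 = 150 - 669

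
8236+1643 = 9879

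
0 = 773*0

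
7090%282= 40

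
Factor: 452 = 2^2 * 113^1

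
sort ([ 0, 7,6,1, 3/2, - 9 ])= [ - 9, 0, 1, 3/2, 6 , 7]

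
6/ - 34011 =-2/11337= - 0.00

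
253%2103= 253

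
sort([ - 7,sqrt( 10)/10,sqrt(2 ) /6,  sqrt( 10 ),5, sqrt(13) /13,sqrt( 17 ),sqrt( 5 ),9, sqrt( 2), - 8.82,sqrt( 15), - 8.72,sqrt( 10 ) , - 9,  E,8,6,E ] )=[-9, - 8.82,-8.72, - 7,sqrt(2)/6, sqrt( 13) /13,sqrt( 10 )/10, sqrt( 2),sqrt(5),E,E,sqrt(10 ),  sqrt(10 ), sqrt( 15), sqrt( 17 ),5, 6,8, 9]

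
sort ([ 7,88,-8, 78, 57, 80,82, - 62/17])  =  [ -8,-62/17,7,57,78 , 80,82, 88]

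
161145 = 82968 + 78177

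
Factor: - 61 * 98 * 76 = - 2^3 * 7^2*19^1*61^1= - 454328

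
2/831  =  2/831 = 0.00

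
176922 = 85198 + 91724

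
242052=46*5262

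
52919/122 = 52919/122 = 433.76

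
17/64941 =17/64941 =0.00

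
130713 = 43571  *3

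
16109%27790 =16109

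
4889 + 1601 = 6490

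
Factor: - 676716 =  - 2^2*3^1*56393^1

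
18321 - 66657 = - 48336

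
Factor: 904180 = 2^2*5^1*53^1*853^1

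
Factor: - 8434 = -2^1 * 4217^1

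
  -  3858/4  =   - 965 + 1/2 = - 964.50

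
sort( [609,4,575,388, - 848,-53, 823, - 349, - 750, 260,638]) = [ - 848, - 750, - 349 , - 53, 4, 260, 388,575, 609,  638,823 ] 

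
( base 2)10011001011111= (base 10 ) 9823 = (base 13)4618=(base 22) K6B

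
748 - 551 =197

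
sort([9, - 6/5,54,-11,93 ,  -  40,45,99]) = [ - 40, - 11, - 6/5,9, 45, 54,93,99 ] 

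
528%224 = 80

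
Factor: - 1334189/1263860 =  - 2^( - 2 )*5^( - 1)*13^( - 1)*47^1*4861^( - 1) * 28387^1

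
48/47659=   48/47659= 0.00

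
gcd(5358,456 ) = 114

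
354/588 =59/98 = 0.60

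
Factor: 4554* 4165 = 18967410 = 2^1*3^2*5^1*7^2*11^1*17^1 * 23^1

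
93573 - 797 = 92776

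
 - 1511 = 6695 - 8206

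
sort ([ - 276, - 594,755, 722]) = [ - 594, - 276 , 722, 755 ]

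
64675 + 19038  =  83713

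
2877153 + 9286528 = 12163681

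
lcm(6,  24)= 24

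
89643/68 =89643/68=1318.28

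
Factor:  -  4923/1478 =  - 2^ ( - 1)* 3^2*547^1 * 739^( -1 )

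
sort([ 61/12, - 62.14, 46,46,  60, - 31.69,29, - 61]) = [- 62.14,  -  61, -31.69,61/12,29,46,46,60]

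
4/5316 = 1/1329 = 0.00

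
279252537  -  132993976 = 146258561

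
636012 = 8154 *78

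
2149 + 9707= 11856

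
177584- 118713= 58871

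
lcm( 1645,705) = 4935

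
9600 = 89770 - 80170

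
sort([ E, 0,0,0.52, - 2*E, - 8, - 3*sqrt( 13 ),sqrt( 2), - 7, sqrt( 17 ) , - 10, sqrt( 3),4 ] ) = [ - 3*sqrt( 13), - 10, - 8,  -  7, - 2*E,  0, 0, 0.52, sqrt ( 2 ), sqrt( 3),E, 4, sqrt( 17 )] 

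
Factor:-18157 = -67^1*271^1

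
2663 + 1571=4234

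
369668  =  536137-166469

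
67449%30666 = 6117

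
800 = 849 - 49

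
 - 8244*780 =-6430320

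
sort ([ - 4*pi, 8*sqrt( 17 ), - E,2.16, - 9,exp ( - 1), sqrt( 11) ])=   [ -4*pi,-9, - E , exp( - 1),2.16,sqrt( 11 ),8*sqrt( 17 ) ] 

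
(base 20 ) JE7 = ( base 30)8MR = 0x1ecf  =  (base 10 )7887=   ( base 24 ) DGF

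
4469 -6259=-1790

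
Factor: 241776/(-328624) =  - 3^2*19^( - 1) * 47^( -1)*73^1 = - 657/893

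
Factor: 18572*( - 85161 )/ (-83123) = 1581610092/83123 = 2^2 * 3^1 * 101^( - 1) * 823^( - 1 ) * 4643^1*28387^1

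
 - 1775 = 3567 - 5342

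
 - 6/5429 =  - 1+ 5423/5429 =- 0.00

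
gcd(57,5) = 1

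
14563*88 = 1281544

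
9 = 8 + 1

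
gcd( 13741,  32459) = 7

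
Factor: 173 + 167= 340 = 2^2*5^1*17^1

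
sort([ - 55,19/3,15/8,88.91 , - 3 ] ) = [-55,-3,15/8,19/3,88.91]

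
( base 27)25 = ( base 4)323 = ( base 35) 1O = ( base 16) 3b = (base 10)59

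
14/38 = 7/19= 0.37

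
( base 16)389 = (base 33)re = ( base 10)905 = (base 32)S9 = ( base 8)1611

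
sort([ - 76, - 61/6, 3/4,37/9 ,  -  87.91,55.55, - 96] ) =[ - 96,  -  87.91,- 76, - 61/6,3/4, 37/9, 55.55 ]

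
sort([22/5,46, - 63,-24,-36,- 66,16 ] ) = [-66, - 63,-36,-24,22/5,  16,  46 ] 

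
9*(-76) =  -  684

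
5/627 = 5/627=0.01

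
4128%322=264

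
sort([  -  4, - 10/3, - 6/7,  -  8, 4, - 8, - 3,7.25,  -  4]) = [-8,-8 , - 4, - 4,-10/3, - 3, - 6/7, 4,7.25]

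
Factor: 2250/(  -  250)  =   -3^2 = -9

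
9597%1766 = 767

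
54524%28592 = 25932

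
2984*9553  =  28506152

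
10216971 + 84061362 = 94278333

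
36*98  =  3528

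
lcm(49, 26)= 1274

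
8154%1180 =1074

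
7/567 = 1/81 = 0.01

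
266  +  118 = 384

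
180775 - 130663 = 50112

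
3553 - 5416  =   - 1863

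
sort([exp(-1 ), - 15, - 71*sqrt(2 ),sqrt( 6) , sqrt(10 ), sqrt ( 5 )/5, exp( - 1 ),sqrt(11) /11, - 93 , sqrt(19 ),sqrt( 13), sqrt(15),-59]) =[ - 71*sqrt (2),-93, - 59, - 15,sqrt( 11 )/11 , exp(- 1),exp( - 1 ),sqrt(5 )/5,sqrt(6 ), sqrt( 10 ),sqrt(13),sqrt( 15 ), sqrt (19) ]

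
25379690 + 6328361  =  31708051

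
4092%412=384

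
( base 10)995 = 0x3E3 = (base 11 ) 825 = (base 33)U5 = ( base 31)113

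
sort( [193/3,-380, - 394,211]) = [ - 394, - 380,193/3,211 ]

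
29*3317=96193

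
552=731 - 179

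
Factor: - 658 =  - 2^1*  7^1*47^1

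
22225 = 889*25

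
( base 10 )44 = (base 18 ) 28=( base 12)38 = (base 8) 54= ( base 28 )1g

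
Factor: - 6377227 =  - 17^1 * 31^1 * 12101^1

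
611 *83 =50713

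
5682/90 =63  +  2/15 = 63.13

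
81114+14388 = 95502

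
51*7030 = 358530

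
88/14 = 44/7 = 6.29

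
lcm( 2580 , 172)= 2580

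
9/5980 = 9/5980 = 0.00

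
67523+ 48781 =116304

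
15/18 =5/6  =  0.83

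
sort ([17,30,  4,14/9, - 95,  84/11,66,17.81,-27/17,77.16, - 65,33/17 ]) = [ - 95, - 65,-27/17,14/9, 33/17,4 , 84/11 , 17,17.81, 30, 66, 77.16]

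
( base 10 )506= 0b111111010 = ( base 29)HD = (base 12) 362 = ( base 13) 2CC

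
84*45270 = 3802680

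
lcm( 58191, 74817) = 523719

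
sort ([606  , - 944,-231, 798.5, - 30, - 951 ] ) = [ - 951, - 944, - 231, - 30, 606, 798.5] 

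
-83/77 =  - 2 + 71/77 = - 1.08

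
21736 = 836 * 26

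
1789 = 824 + 965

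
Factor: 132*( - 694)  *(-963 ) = 88218504=2^3* 3^3*11^1*107^1 * 347^1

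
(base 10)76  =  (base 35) 26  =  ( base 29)2I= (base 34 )28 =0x4c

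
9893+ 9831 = 19724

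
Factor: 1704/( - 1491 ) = - 8/7 = -2^3*7^( - 1 ) 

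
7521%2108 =1197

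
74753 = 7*10679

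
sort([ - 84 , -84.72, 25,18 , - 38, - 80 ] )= [ - 84.72, - 84, - 80,-38, 18 , 25 ] 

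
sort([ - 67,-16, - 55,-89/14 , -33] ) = [ - 67,-55,  -  33,-16, - 89/14]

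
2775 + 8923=11698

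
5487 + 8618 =14105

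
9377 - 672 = 8705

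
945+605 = 1550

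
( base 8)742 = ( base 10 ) 482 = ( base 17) 1b6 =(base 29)GI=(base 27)hn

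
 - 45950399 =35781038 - 81731437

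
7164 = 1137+6027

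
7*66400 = 464800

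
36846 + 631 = 37477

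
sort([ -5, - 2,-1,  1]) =[ - 5,-2, - 1,1]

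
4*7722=30888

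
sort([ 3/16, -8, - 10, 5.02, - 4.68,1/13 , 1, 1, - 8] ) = [- 10, -8, - 8 , - 4.68,1/13, 3/16,1, 1, 5.02]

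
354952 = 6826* 52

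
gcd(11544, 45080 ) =8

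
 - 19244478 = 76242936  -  95487414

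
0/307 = 0 =0.00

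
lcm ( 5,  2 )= 10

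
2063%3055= 2063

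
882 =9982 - 9100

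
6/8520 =1/1420 = 0.00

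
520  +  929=1449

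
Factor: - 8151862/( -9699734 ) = 4075931/4849867 = 11^( - 1 ) * 353^ ( - 1 ) * 1249^( - 1)*4075931^1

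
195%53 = 36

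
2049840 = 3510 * 584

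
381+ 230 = 611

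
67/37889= 67/37889=0.00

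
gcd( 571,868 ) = 1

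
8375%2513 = 836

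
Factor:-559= - 13^1*43^1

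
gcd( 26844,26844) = 26844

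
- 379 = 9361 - 9740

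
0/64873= 0 = 0.00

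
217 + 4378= 4595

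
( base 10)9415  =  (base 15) 2BCA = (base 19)171A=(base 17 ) 1f9e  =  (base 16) 24C7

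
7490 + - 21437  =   - 13947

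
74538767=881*84607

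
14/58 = 7/29 =0.24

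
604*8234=4973336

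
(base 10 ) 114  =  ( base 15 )79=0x72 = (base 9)136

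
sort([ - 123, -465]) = [-465,  -  123 ]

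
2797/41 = 68 + 9/41 = 68.22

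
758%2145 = 758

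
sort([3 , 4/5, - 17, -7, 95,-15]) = [ - 17,-15 ,-7,4/5 , 3,  95] 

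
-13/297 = -1 + 284/297 = -0.04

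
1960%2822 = 1960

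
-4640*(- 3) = 13920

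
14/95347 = 2/13621 = 0.00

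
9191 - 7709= 1482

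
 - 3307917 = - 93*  35569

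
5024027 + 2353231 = 7377258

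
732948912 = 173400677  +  559548235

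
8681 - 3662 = 5019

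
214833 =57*3769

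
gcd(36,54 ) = 18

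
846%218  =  192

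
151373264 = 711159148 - 559785884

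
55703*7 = 389921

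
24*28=672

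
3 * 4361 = 13083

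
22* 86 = 1892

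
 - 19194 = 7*(-2742 )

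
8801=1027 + 7774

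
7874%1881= 350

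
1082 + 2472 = 3554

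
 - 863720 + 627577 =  - 236143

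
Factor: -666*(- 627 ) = 2^1*3^3 * 11^1*19^1*37^1  =  417582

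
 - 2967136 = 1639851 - 4606987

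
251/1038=251/1038 = 0.24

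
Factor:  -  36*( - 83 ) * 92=2^4 * 3^2*23^1*83^1  =  274896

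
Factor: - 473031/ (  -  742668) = 507/796  =  2^(-2)*3^1*13^2 * 199^( - 1 )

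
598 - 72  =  526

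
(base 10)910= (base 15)40a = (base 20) 25A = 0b1110001110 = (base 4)32032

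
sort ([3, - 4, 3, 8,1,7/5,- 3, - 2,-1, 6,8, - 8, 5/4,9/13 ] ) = [-8,-4,-3, - 2, - 1, 9/13, 1,5/4,7/5, 3, 3, 6, 8, 8 ] 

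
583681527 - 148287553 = 435393974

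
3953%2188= 1765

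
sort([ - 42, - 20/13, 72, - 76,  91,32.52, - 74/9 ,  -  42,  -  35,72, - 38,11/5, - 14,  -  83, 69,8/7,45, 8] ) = [-83,-76, - 42, - 42, - 38, - 35,- 14,- 74/9,-20/13, 8/7, 11/5, 8,32.52, 45 , 69, 72 , 72,91]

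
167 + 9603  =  9770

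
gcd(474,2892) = 6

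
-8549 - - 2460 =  - 6089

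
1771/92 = 19 + 1/4= 19.25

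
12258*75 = 919350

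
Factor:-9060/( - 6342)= 2^1*5^1*7^( - 1) = 10/7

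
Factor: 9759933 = 3^4*101^1*1193^1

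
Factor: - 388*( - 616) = 239008 = 2^5 * 7^1*11^1 * 97^1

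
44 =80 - 36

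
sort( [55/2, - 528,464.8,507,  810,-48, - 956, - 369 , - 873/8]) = [  -  956, - 528, - 369, - 873/8 , - 48,55/2 , 464.8,507,810]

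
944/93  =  944/93 = 10.15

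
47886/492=7981/82 = 97.33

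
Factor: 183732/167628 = 229^( - 1)*251^1= 251/229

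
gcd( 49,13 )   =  1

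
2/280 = 1/140 = 0.01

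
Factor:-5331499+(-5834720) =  - 3^2 * 1240691^1 = -11166219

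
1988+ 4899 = 6887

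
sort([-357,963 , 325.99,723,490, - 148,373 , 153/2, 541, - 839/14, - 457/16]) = [ - 357, - 148,-839/14, - 457/16, 153/2,325.99,373,490 , 541, 723 , 963 ] 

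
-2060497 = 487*(-4231) 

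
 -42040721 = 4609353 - 46650074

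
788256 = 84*9384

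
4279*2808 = 12015432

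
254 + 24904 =25158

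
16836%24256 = 16836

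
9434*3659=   34519006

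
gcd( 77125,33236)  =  1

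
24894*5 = 124470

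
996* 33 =32868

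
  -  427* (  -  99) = 42273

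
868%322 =224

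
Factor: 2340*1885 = 2^2*3^2*5^2*13^2*29^1 = 4410900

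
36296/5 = 7259+1/5  =  7259.20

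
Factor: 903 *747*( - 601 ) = -405399141 = -3^3*7^1 * 43^1*83^1*601^1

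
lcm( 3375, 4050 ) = 20250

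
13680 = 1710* 8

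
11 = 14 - 3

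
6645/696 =9 + 127/232 = 9.55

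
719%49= 33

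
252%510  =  252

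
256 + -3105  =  -2849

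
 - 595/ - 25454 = 595/25454= 0.02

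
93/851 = 93/851 = 0.11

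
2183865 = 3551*615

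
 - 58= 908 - 966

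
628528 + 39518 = 668046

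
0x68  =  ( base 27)3n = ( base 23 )4C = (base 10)104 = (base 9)125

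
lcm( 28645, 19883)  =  1690055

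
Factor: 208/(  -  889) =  - 2^4*7^ ( - 1)*13^1*127^(- 1 )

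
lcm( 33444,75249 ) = 300996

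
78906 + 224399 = 303305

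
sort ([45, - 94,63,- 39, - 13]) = [ - 94,-39, - 13, 45,63 ]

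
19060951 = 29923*637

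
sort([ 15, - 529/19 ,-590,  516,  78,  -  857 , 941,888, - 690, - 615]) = [ - 857,  -  690, - 615, - 590, - 529/19,15,78,516,  888,941 ] 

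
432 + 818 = 1250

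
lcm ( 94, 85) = 7990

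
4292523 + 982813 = 5275336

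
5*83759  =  418795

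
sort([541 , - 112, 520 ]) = [-112, 520 , 541] 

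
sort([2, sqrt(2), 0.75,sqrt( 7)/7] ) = [sqrt( 7 ) /7, 0.75, sqrt( 2 ), 2 ]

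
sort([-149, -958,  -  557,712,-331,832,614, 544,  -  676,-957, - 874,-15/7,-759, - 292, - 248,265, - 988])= [-988,-958,-957, - 874, - 759,-676,-557, - 331, - 292  , - 248,-149,  -  15/7,265, 544, 614, 712, 832 ] 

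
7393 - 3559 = 3834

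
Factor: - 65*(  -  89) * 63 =364455 = 3^2*5^1*7^1*13^1*89^1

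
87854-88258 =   -  404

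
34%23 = 11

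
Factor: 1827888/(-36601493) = -2^4*3^1*17^( - 1) * 113^1*337^1*607^ (  -  1) *3547^(  -  1)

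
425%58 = 19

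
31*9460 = 293260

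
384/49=384/49 = 7.84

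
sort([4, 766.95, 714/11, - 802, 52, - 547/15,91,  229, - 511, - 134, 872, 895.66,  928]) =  [  -  802,- 511, - 134, - 547/15,4,52, 714/11, 91,229,766.95, 872,895.66 , 928] 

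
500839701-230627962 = 270211739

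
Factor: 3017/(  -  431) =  - 7^1=- 7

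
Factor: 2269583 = 43^1 * 47^1*1123^1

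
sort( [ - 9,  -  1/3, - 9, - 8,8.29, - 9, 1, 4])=[ - 9, - 9,-9, - 8 , - 1/3, 1,4, 8.29 ] 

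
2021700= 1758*1150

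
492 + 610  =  1102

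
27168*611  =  16599648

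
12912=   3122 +9790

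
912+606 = 1518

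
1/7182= 1/7182 = 0.00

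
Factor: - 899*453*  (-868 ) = 2^2 *3^1 * 7^1  *29^1*31^2 * 151^1= 353490396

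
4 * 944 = 3776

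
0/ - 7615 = 0/1 =- 0.00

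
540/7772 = 135/1943 = 0.07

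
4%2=0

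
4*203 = 812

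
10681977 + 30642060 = 41324037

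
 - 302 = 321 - 623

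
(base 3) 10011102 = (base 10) 2306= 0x902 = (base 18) 722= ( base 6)14402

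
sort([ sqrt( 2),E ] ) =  [ sqrt( 2 ), E] 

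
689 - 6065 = - 5376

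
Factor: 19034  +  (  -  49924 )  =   - 30890 = - 2^1*5^1*3089^1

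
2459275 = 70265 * 35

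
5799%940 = 159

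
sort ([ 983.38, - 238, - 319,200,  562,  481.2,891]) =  [ - 319, - 238,200,481.2,562, 891,983.38]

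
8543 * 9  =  76887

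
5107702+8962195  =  14069897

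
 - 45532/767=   -  60 + 488/767 = - 59.36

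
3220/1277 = 3220/1277 = 2.52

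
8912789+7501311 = 16414100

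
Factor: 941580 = 2^2*3^2*5^1*5231^1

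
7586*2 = 15172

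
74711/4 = 18677 + 3/4 = 18677.75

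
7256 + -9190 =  - 1934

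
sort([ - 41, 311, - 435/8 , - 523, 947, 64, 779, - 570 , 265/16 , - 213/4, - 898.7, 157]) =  [-898.7, - 570 , - 523  , - 435/8, - 213/4, - 41,  265/16, 64, 157, 311,779, 947]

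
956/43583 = 956/43583 = 0.02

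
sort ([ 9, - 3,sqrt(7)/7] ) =[-3,sqrt( 7)/7,9]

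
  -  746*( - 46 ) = 34316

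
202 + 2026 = 2228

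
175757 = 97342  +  78415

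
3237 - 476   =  2761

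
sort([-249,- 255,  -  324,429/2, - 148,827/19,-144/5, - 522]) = [ - 522, - 324, - 255,-249, - 148, - 144/5,827/19,  429/2] 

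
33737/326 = 33737/326 = 103.49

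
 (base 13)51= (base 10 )66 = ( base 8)102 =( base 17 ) 3f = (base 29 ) 28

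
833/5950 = 7/50  =  0.14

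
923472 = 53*17424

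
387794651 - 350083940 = 37710711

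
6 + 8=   14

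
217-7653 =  - 7436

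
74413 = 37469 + 36944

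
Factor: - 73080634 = -2^1 * 11^1*613^1*5419^1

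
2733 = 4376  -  1643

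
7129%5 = 4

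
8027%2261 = 1244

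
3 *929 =2787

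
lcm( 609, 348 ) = 2436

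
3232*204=659328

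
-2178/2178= - 1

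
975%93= 45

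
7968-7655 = 313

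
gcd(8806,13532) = 34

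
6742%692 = 514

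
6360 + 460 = 6820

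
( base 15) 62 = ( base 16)5C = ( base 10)92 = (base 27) 3b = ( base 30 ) 32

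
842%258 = 68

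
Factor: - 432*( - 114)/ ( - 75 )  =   - 16416/25 = - 2^5*3^3 * 5^ (-2)*19^1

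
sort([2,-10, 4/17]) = [ - 10,  4/17, 2] 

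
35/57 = 35/57 = 0.61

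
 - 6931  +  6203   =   - 728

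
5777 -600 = 5177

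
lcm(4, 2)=4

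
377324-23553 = 353771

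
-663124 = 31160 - 694284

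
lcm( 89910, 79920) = 719280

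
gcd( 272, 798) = 2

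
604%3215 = 604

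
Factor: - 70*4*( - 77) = 21560 =2^3*5^1 * 7^2*11^1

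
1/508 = 1/508 = 0.00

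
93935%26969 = 13028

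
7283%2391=110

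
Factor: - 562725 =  -3^2*5^2*41^1 * 61^1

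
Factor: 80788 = 2^2*19^1*1063^1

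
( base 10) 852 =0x354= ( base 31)RF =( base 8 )1524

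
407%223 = 184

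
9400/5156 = 2350/1289 = 1.82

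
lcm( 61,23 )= 1403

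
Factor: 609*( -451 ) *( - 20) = 2^2 *3^1*5^1 * 7^1*11^1*29^1*41^1 = 5493180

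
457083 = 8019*57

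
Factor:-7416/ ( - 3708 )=2  =  2^1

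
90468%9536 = 4644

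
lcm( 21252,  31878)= 63756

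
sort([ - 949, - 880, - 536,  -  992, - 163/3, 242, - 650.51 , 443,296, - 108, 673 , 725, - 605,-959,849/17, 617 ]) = [ - 992, - 959,-949, -880, - 650.51, - 605, - 536,  -  108 , - 163/3, 849/17,  242,296,443,  617,673,725 ] 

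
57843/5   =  57843/5 = 11568.60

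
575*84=48300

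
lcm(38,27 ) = 1026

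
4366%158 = 100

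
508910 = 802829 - 293919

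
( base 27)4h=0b1111101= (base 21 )5k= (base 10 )125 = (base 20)65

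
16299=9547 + 6752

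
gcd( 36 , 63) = 9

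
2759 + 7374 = 10133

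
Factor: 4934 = 2^1*2467^1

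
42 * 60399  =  2536758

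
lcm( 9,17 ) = 153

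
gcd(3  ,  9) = 3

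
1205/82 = 14 + 57/82=14.70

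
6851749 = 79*86731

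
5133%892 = 673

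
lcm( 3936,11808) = 11808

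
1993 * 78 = 155454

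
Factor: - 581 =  - 7^1 *83^1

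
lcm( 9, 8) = 72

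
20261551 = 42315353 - 22053802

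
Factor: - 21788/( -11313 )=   2^2*3^(  -  3)*13^1 = 52/27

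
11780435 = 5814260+5966175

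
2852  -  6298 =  - 3446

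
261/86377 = 261/86377  =  0.00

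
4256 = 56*76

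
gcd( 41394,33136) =2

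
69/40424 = 69/40424 = 0.00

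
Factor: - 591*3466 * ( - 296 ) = 2^4*3^1 * 37^1*197^1*1733^1 = 606328176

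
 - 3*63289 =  - 189867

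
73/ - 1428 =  - 73/1428 = - 0.05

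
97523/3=97523/3 = 32507.67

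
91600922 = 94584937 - 2984015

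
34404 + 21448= 55852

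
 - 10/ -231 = 10/231=0.04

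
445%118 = 91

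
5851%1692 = 775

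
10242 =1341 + 8901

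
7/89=7/89= 0.08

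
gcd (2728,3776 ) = 8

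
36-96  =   - 60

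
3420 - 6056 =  - 2636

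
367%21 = 10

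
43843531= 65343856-21500325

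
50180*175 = 8781500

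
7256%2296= 368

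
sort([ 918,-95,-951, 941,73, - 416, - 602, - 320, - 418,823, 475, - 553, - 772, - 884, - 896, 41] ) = [ - 951,  -  896, - 884,  -  772, - 602, - 553, - 418, - 416, -320, - 95,41, 73, 475,823, 918,941] 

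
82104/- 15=- 5474 + 2/5 = - 5473.60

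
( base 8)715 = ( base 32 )ed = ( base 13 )296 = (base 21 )10K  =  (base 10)461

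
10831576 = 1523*7112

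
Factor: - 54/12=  - 9/2 = - 2^ ( - 1)*3^2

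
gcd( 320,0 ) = 320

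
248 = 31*8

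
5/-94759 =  - 5/94759 = - 0.00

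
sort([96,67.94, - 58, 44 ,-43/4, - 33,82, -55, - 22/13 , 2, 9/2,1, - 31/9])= [ - 58, - 55,-33, - 43/4,-31/9 , - 22/13,1,2,9/2,44,67.94,82, 96]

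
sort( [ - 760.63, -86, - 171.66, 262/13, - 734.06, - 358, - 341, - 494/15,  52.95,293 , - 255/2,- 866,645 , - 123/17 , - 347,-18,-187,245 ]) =[ - 866, - 760.63, - 734.06, - 358, - 347, - 341,  -  187, - 171.66,-255/2, - 86, - 494/15, - 18, - 123/17,  262/13,52.95,245, 293,645] 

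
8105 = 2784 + 5321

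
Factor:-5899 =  - 17^1* 347^1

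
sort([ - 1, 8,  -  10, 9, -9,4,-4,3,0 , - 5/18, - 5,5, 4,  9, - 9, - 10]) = [ - 10, - 10, - 9 , - 9,-5, -4, -1, - 5/18, 0,3, 4, 4,5, 8,9,9] 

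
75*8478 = 635850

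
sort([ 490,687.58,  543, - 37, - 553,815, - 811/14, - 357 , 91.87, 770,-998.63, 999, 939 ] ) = [ - 998.63, - 553, - 357, - 811/14,-37,  91.87, 490  ,  543, 687.58,770,815 , 939, 999] 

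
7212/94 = 3606/47 = 76.72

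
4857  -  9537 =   -  4680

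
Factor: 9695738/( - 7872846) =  - 4847869/3936423 = - 3^( - 1)*13^1*19^2 * 107^( - 1)*1033^1 * 12263^( - 1) 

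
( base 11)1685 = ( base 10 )2150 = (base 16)866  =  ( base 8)4146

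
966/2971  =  966/2971= 0.33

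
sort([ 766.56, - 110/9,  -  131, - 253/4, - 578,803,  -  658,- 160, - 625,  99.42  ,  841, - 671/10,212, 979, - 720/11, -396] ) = [ - 658, - 625, - 578, - 396,  -  160,-131, - 671/10, - 720/11, - 253/4, - 110/9, 99.42, 212,766.56,803,  841,979]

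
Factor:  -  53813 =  - 53813^1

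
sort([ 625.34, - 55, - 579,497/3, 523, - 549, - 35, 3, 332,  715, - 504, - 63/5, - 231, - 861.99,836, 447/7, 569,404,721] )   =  [ - 861.99, - 579,- 549, - 504, - 231, - 55,-35,-63/5, 3, 447/7, 497/3, 332,404, 523, 569 , 625.34,715, 721,836 ]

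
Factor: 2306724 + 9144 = 2315868 = 2^2*3^1*59^1*3271^1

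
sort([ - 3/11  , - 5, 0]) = [  -  5, - 3/11  ,  0] 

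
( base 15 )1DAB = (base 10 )6461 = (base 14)24D7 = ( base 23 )c4l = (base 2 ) 1100100111101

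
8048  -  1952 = 6096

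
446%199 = 48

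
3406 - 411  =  2995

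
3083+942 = 4025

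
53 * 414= 21942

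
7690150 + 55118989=62809139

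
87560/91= 87560/91 = 962.20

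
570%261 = 48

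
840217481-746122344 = 94095137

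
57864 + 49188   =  107052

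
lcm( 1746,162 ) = 15714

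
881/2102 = 881/2102 =0.42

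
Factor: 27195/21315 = 29^(-1)*37^1 =37/29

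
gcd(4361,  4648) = 7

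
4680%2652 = 2028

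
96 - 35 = 61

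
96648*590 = 57022320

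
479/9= 53  +  2/9 = 53.22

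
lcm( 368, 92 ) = 368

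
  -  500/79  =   - 7 + 53/79 = -6.33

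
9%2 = 1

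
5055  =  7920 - 2865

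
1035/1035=1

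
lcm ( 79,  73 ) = 5767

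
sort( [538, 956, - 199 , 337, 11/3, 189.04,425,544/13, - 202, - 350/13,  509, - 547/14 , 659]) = [  -  202, - 199, - 547/14 , - 350/13 , 11/3, 544/13, 189.04, 337,425,509, 538, 659, 956 ]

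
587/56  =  10 + 27/56 = 10.48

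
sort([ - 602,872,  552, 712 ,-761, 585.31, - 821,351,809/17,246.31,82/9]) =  [ - 821, - 761, - 602,  82/9, 809/17, 246.31,351, 552, 585.31,712 , 872 ] 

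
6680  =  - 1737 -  - 8417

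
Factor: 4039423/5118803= 457^1 * 1523^ (-1 )*3361^ ( - 1 )*8839^1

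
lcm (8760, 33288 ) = 166440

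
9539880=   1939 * 4920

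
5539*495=2741805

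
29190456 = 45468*642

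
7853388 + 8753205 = 16606593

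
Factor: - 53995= -5^1  *10799^1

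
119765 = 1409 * 85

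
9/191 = 9/191=0.05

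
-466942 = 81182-548124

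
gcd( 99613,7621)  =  1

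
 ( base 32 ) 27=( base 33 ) 25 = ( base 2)1000111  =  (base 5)241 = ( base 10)71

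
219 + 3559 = 3778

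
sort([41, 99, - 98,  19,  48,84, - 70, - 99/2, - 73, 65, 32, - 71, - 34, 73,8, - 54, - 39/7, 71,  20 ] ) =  [-98, - 73, - 71,-70,-54 , - 99/2,  -  34, - 39/7 , 8,19, 20,32 , 41,48,  65 , 71 , 73,84, 99]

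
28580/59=28580/59 = 484.41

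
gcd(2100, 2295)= 15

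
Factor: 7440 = 2^4 * 3^1 * 5^1*31^1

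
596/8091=596/8091= 0.07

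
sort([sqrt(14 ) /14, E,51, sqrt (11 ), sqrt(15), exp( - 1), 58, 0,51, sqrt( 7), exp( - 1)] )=[ 0, sqrt( 14) /14, exp( - 1),exp( - 1), sqrt(7),E, sqrt(11 ), sqrt ( 15),  51,51, 58]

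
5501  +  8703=14204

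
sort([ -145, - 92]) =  [-145, - 92]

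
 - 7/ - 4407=7/4407 = 0.00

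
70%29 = 12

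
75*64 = 4800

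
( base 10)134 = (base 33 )42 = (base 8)206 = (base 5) 1014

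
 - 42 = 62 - 104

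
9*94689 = 852201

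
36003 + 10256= 46259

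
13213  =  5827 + 7386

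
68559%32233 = 4093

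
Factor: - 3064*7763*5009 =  - 2^3 * 7^1*383^1 *1109^1*5009^1=-119143232488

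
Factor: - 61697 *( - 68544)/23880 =2^3 * 3^1*5^( - 1 )*7^1*17^1 * 103^1*199^( - 1) * 599^1 = 176206632/995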